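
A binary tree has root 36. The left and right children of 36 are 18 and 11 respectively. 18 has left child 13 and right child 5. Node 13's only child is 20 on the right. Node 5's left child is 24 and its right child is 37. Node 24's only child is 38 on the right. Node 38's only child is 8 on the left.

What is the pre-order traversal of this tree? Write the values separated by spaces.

36 18 13 20 5 24 38 8 37 11

Pre-order visits the node, then its left subtree, then its right subtree.
Visit 36.
At 36: go left to 18.
  Visit 18.
  At 18: go left to 13.
    Visit 13.
    At 13: no left child.
    At 13: go right to 20.
      20 is a leaf — visit 20.
  At 18: go right to 5.
    Visit 5.
    At 5: go left to 24.
      Visit 24.
      At 24: no left child.
      At 24: go right to 38.
        Visit 38.
        At 38: go left to 8.
          8 is a leaf — visit 8.
        At 38: no right child.
    At 5: go right to 37.
      37 is a leaf — visit 37.
At 36: go right to 11.
  11 is a leaf — visit 11.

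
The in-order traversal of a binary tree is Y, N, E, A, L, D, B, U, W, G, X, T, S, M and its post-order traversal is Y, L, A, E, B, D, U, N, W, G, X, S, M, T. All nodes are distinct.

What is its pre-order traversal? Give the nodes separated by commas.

T, X, G, W, N, Y, U, D, E, A, L, B, M, S

The last element of post-order is the root; it splits in-order into left and right subtrees.
Root T: left subtree has 11 nodes {Y, N, E, A, L, D, B, U, W, G, X}, right has 2 {S, M}.
  Root X: left subtree has 10 nodes {Y, N, E, A, L, D, B, U, W, G}, right has 0 { }.
    Root G: left subtree has 9 nodes {Y, N, E, A, L, D, B, U, W}, right has 0 { }.
      Root W: left subtree has 8 nodes {Y, N, E, A, L, D, B, U}, right has 0 { }.
        Root N: left subtree has 1 node {Y}, right has 6 {E, A, L, D, B, U}.
          Root U: left subtree has 5 nodes {E, A, L, D, B}, right has 0 { }.
            Root D: left subtree has 3 nodes {E, A, L}, right has 1 {B}.
              Root E: left subtree has 0 nodes { }, right has 2 {A, L}.
                Root A: left subtree has 0 nodes { }, right has 1 {L}.
  Root M: left subtree has 1 node {S}, right has 0 { }.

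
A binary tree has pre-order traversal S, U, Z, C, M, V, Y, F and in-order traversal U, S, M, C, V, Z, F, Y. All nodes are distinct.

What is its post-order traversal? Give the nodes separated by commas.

The first element of pre-order is the root; it splits in-order into left and right subtrees.
Root S: left subtree has 1 node {U}, right has 6 {M, C, V, Z, F, Y}.
  Root Z: left subtree has 3 nodes {M, C, V}, right has 2 {F, Y}.
    Root C: left subtree has 1 node {M}, right has 1 {V}.
    Root Y: left subtree has 1 node {F}, right has 0 { }.

U, M, V, C, F, Y, Z, S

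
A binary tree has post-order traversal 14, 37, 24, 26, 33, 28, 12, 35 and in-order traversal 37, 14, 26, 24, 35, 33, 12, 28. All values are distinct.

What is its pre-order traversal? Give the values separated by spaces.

35 26 37 14 24 12 33 28

The last element of post-order is the root; it splits in-order into left and right subtrees.
Root 35: left subtree has 4 nodes {37, 14, 26, 24}, right has 3 {33, 12, 28}.
  Root 26: left subtree has 2 nodes {37, 14}, right has 1 {24}.
    Root 37: left subtree has 0 nodes { }, right has 1 {14}.
  Root 12: left subtree has 1 node {33}, right has 1 {28}.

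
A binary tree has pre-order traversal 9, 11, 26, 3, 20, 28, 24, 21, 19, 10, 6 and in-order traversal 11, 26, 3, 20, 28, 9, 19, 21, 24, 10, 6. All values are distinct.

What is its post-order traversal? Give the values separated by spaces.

28 20 3 26 11 19 21 6 10 24 9

The first element of pre-order is the root; it splits in-order into left and right subtrees.
Root 9: left subtree has 5 nodes {11, 26, 3, 20, 28}, right has 5 {19, 21, 24, 10, 6}.
  Root 11: left subtree has 0 nodes { }, right has 4 {26, 3, 20, 28}.
    Root 26: left subtree has 0 nodes { }, right has 3 {3, 20, 28}.
      Root 3: left subtree has 0 nodes { }, right has 2 {20, 28}.
        Root 20: left subtree has 0 nodes { }, right has 1 {28}.
  Root 24: left subtree has 2 nodes {19, 21}, right has 2 {10, 6}.
    Root 21: left subtree has 1 node {19}, right has 0 { }.
    Root 10: left subtree has 0 nodes { }, right has 1 {6}.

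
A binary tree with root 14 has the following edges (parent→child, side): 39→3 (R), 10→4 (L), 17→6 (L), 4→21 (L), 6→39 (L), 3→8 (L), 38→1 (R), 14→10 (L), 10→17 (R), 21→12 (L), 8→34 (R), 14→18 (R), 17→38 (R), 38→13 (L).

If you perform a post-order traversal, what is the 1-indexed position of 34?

4

Post-order visits the left subtree, then the right subtree, then the node.
At 14: go left to 10.
  At 10: go left to 4.
    At 4: go left to 21.
      At 21: go left to 12.
        12 is a leaf — visit 12.
      At 21: no right child.
      Visit 21.
    At 4: no right child.
    Visit 4.
  At 10: go right to 17.
    At 17: go left to 6.
      At 6: go left to 39.
        At 39: no left child.
        At 39: go right to 3.
          At 3: go left to 8.
            At 8: no left child.
            At 8: go right to 34.
              34 is a leaf — visit 34.
            Visit 8.
          At 3: no right child.
          Visit 3.
        Visit 39.
      At 6: no right child.
      Visit 6.
    At 17: go right to 38.
      At 38: go left to 13.
        13 is a leaf — visit 13.
      At 38: go right to 1.
        1 is a leaf — visit 1.
      Visit 38.
    Visit 17.
  Visit 10.
At 14: go right to 18.
  18 is a leaf — visit 18.
Visit 14.
Full post-order sequence: 12, 21, 4, 34, 8, 3, 39, 6, 13, 1, 38, 17, 10, 18, 14.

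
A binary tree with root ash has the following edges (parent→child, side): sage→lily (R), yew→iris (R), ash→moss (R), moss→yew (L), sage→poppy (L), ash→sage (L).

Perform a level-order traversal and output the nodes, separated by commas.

Level-order visits nodes level by level from the root, left to right within each level.
Level 0: ash
Level 1: sage, moss
Level 2: poppy, lily, yew
Level 3: iris

ash, sage, moss, poppy, lily, yew, iris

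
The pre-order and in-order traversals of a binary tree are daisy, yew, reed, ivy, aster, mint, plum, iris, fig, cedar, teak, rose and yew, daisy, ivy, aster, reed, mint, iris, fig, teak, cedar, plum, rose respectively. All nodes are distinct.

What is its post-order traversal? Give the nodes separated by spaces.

The first element of pre-order is the root; it splits in-order into left and right subtrees.
Root daisy: left subtree has 1 node {yew}, right has 10 {ivy, aster, reed, mint, iris, fig, teak, cedar, plum, rose}.
  Root reed: left subtree has 2 nodes {ivy, aster}, right has 7 {mint, iris, fig, teak, cedar, plum, rose}.
    Root ivy: left subtree has 0 nodes { }, right has 1 {aster}.
    Root mint: left subtree has 0 nodes { }, right has 6 {iris, fig, teak, cedar, plum, rose}.
      Root plum: left subtree has 4 nodes {iris, fig, teak, cedar}, right has 1 {rose}.
        Root iris: left subtree has 0 nodes { }, right has 3 {fig, teak, cedar}.
          Root fig: left subtree has 0 nodes { }, right has 2 {teak, cedar}.
            Root cedar: left subtree has 1 node {teak}, right has 0 { }.

yew aster ivy teak cedar fig iris rose plum mint reed daisy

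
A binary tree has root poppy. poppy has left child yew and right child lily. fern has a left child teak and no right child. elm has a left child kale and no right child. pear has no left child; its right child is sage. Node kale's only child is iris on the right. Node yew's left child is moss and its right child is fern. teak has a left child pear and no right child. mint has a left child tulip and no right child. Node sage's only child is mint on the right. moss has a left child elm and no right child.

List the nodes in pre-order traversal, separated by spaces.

poppy yew moss elm kale iris fern teak pear sage mint tulip lily

Pre-order visits the node, then its left subtree, then its right subtree.
Visit poppy.
At poppy: go left to yew.
  Visit yew.
  At yew: go left to moss.
    Visit moss.
    At moss: go left to elm.
      Visit elm.
      At elm: go left to kale.
        Visit kale.
        At kale: no left child.
        At kale: go right to iris.
          iris is a leaf — visit iris.
      At elm: no right child.
    At moss: no right child.
  At yew: go right to fern.
    Visit fern.
    At fern: go left to teak.
      Visit teak.
      At teak: go left to pear.
        Visit pear.
        At pear: no left child.
        At pear: go right to sage.
          Visit sage.
          At sage: no left child.
          At sage: go right to mint.
            Visit mint.
            At mint: go left to tulip.
              tulip is a leaf — visit tulip.
            At mint: no right child.
      At teak: no right child.
    At fern: no right child.
At poppy: go right to lily.
  lily is a leaf — visit lily.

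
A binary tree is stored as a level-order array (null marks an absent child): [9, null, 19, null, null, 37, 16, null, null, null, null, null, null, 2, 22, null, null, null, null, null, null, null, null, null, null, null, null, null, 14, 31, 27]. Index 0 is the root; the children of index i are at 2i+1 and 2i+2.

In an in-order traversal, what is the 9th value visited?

In-order visits the left subtree, then the node, then the right subtree.
At 9: no left child.
Visit 9.
At 9: go right to 19.
  At 19: go left to 37.
    37 is a leaf — visit 37.
  Visit 19.
  At 19: go right to 16.
    At 16: go left to 2.
      At 2: no left child.
      Visit 2.
      At 2: go right to 14.
        14 is a leaf — visit 14.
    Visit 16.
    At 16: go right to 22.
      At 22: go left to 31.
        31 is a leaf — visit 31.
      Visit 22.
      At 22: go right to 27.
        27 is a leaf — visit 27.
Full in-order sequence: 9, 37, 19, 2, 14, 16, 31, 22, 27.

27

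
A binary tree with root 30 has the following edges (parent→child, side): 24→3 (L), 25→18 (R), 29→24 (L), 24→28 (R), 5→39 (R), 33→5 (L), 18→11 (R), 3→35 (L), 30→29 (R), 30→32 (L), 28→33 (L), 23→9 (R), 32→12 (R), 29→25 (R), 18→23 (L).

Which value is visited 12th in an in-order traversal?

In-order visits the left subtree, then the node, then the right subtree.
At 30: go left to 32.
  At 32: no left child.
  Visit 32.
  At 32: go right to 12.
    12 is a leaf — visit 12.
Visit 30.
At 30: go right to 29.
  At 29: go left to 24.
    At 24: go left to 3.
      At 3: go left to 35.
        35 is a leaf — visit 35.
      Visit 3.
      At 3: no right child.
    Visit 24.
    At 24: go right to 28.
      At 28: go left to 33.
        At 33: go left to 5.
          At 5: no left child.
          Visit 5.
          At 5: go right to 39.
            39 is a leaf — visit 39.
        Visit 33.
        At 33: no right child.
      Visit 28.
      At 28: no right child.
  Visit 29.
  At 29: go right to 25.
    At 25: no left child.
    Visit 25.
    At 25: go right to 18.
      At 18: go left to 23.
        At 23: no left child.
        Visit 23.
        At 23: go right to 9.
          9 is a leaf — visit 9.
      Visit 18.
      At 18: go right to 11.
        11 is a leaf — visit 11.
Full in-order sequence: 32, 12, 30, 35, 3, 24, 5, 39, 33, 28, 29, 25, 23, 9, 18, 11.

25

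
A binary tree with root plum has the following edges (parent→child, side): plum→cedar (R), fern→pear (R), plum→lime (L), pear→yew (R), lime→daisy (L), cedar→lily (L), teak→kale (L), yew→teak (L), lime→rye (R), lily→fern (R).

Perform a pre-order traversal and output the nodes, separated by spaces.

Pre-order visits the node, then its left subtree, then its right subtree.
Visit plum.
At plum: go left to lime.
  Visit lime.
  At lime: go left to daisy.
    daisy is a leaf — visit daisy.
  At lime: go right to rye.
    rye is a leaf — visit rye.
At plum: go right to cedar.
  Visit cedar.
  At cedar: go left to lily.
    Visit lily.
    At lily: no left child.
    At lily: go right to fern.
      Visit fern.
      At fern: no left child.
      At fern: go right to pear.
        Visit pear.
        At pear: no left child.
        At pear: go right to yew.
          Visit yew.
          At yew: go left to teak.
            Visit teak.
            At teak: go left to kale.
              kale is a leaf — visit kale.
            At teak: no right child.
          At yew: no right child.
  At cedar: no right child.

plum lime daisy rye cedar lily fern pear yew teak kale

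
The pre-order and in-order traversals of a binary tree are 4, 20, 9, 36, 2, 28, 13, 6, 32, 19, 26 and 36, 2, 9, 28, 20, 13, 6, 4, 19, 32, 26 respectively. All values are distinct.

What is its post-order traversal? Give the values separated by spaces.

2 36 28 9 6 13 20 19 26 32 4

The first element of pre-order is the root; it splits in-order into left and right subtrees.
Root 4: left subtree has 7 nodes {36, 2, 9, 28, 20, 13, 6}, right has 3 {19, 32, 26}.
  Root 20: left subtree has 4 nodes {36, 2, 9, 28}, right has 2 {13, 6}.
    Root 9: left subtree has 2 nodes {36, 2}, right has 1 {28}.
      Root 36: left subtree has 0 nodes { }, right has 1 {2}.
    Root 13: left subtree has 0 nodes { }, right has 1 {6}.
  Root 32: left subtree has 1 node {19}, right has 1 {26}.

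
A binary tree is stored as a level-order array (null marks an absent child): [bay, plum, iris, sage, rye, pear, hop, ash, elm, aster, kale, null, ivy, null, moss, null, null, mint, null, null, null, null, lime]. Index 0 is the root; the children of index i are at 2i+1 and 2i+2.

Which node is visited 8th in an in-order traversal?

kale

In-order visits the left subtree, then the node, then the right subtree.
At bay: go left to plum.
  At plum: go left to sage.
    At sage: go left to ash.
      ash is a leaf — visit ash.
    Visit sage.
    At sage: go right to elm.
      At elm: go left to mint.
        mint is a leaf — visit mint.
      Visit elm.
      At elm: no right child.
  Visit plum.
  At plum: go right to rye.
    At rye: go left to aster.
      aster is a leaf — visit aster.
    Visit rye.
    At rye: go right to kale.
      At kale: no left child.
      Visit kale.
      At kale: go right to lime.
        lime is a leaf — visit lime.
Visit bay.
At bay: go right to iris.
  At iris: go left to pear.
    At pear: no left child.
    Visit pear.
    At pear: go right to ivy.
      ivy is a leaf — visit ivy.
  Visit iris.
  At iris: go right to hop.
    At hop: no left child.
    Visit hop.
    At hop: go right to moss.
      moss is a leaf — visit moss.
Full in-order sequence: ash, sage, mint, elm, plum, aster, rye, kale, lime, bay, pear, ivy, iris, hop, moss.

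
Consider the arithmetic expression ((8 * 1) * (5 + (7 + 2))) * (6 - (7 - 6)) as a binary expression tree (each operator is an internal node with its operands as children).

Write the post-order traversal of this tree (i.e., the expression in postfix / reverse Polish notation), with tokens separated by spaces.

Post-order on an expression tree gives postfix notation: for each operator, emit left operand, right operand, then the operator.

8 1 * 5 7 2 + + * 6 7 6 - - *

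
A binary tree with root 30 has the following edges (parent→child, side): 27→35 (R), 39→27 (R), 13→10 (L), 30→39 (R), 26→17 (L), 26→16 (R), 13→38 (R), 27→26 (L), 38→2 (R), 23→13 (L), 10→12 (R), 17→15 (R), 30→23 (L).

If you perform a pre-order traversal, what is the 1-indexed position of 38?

6

Pre-order visits the node, then its left subtree, then its right subtree.
Visit 30.
At 30: go left to 23.
  Visit 23.
  At 23: go left to 13.
    Visit 13.
    At 13: go left to 10.
      Visit 10.
      At 10: no left child.
      At 10: go right to 12.
        12 is a leaf — visit 12.
    At 13: go right to 38.
      Visit 38.
      At 38: no left child.
      At 38: go right to 2.
        2 is a leaf — visit 2.
  At 23: no right child.
At 30: go right to 39.
  Visit 39.
  At 39: no left child.
  At 39: go right to 27.
    Visit 27.
    At 27: go left to 26.
      Visit 26.
      At 26: go left to 17.
        Visit 17.
        At 17: no left child.
        At 17: go right to 15.
          15 is a leaf — visit 15.
      At 26: go right to 16.
        16 is a leaf — visit 16.
    At 27: go right to 35.
      35 is a leaf — visit 35.
Full pre-order sequence: 30, 23, 13, 10, 12, 38, 2, 39, 27, 26, 17, 15, 16, 35.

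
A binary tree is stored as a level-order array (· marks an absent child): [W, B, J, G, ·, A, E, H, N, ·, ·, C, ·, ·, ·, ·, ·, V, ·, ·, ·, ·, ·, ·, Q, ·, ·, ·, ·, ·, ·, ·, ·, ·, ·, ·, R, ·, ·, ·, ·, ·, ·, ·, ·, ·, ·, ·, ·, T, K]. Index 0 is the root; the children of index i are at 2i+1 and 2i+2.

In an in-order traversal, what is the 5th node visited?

In-order visits the left subtree, then the node, then the right subtree.
At W: go left to B.
  At B: go left to G.
    At G: go left to H.
      H is a leaf — visit H.
    Visit G.
    At G: go right to N.
      At N: go left to V.
        At V: no left child.
        Visit V.
        At V: go right to R.
          R is a leaf — visit R.
      Visit N.
      At N: no right child.
  Visit B.
  At B: no right child.
Visit W.
At W: go right to J.
  At J: go left to A.
    At A: go left to C.
      At C: no left child.
      Visit C.
      At C: go right to Q.
        At Q: go left to T.
          T is a leaf — visit T.
        Visit Q.
        At Q: go right to K.
          K is a leaf — visit K.
    Visit A.
    At A: no right child.
  Visit J.
  At J: go right to E.
    E is a leaf — visit E.
Full in-order sequence: H, G, V, R, N, B, W, C, T, Q, K, A, J, E.

N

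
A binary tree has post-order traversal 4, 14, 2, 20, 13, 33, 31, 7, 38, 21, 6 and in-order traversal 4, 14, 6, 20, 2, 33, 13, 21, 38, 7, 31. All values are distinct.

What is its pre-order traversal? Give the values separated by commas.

The last element of post-order is the root; it splits in-order into left and right subtrees.
Root 6: left subtree has 2 nodes {4, 14}, right has 8 {20, 2, 33, 13, 21, 38, 7, 31}.
  Root 14: left subtree has 1 node {4}, right has 0 { }.
  Root 21: left subtree has 4 nodes {20, 2, 33, 13}, right has 3 {38, 7, 31}.
    Root 33: left subtree has 2 nodes {20, 2}, right has 1 {13}.
      Root 20: left subtree has 0 nodes { }, right has 1 {2}.
    Root 38: left subtree has 0 nodes { }, right has 2 {7, 31}.
      Root 7: left subtree has 0 nodes { }, right has 1 {31}.

6, 14, 4, 21, 33, 20, 2, 13, 38, 7, 31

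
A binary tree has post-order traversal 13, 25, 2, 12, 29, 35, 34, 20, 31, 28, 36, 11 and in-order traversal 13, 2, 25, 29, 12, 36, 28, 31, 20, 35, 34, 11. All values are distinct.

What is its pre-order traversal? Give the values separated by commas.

11, 36, 29, 2, 13, 25, 12, 28, 31, 20, 34, 35

The last element of post-order is the root; it splits in-order into left and right subtrees.
Root 11: left subtree has 11 nodes {13, 2, 25, 29, 12, 36, 28, 31, 20, 35, 34}, right has 0 { }.
  Root 36: left subtree has 5 nodes {13, 2, 25, 29, 12}, right has 5 {28, 31, 20, 35, 34}.
    Root 29: left subtree has 3 nodes {13, 2, 25}, right has 1 {12}.
      Root 2: left subtree has 1 node {13}, right has 1 {25}.
    Root 28: left subtree has 0 nodes { }, right has 4 {31, 20, 35, 34}.
      Root 31: left subtree has 0 nodes { }, right has 3 {20, 35, 34}.
        Root 20: left subtree has 0 nodes { }, right has 2 {35, 34}.
          Root 34: left subtree has 1 node {35}, right has 0 { }.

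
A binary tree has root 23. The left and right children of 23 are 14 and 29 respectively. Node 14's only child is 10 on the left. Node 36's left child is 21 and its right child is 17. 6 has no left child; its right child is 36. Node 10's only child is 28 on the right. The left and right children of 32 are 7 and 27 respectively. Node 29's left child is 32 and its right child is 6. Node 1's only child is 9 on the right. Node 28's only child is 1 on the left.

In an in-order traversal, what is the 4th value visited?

In-order visits the left subtree, then the node, then the right subtree.
At 23: go left to 14.
  At 14: go left to 10.
    At 10: no left child.
    Visit 10.
    At 10: go right to 28.
      At 28: go left to 1.
        At 1: no left child.
        Visit 1.
        At 1: go right to 9.
          9 is a leaf — visit 9.
      Visit 28.
      At 28: no right child.
  Visit 14.
  At 14: no right child.
Visit 23.
At 23: go right to 29.
  At 29: go left to 32.
    At 32: go left to 7.
      7 is a leaf — visit 7.
    Visit 32.
    At 32: go right to 27.
      27 is a leaf — visit 27.
  Visit 29.
  At 29: go right to 6.
    At 6: no left child.
    Visit 6.
    At 6: go right to 36.
      At 36: go left to 21.
        21 is a leaf — visit 21.
      Visit 36.
      At 36: go right to 17.
        17 is a leaf — visit 17.
Full in-order sequence: 10, 1, 9, 28, 14, 23, 7, 32, 27, 29, 6, 21, 36, 17.

28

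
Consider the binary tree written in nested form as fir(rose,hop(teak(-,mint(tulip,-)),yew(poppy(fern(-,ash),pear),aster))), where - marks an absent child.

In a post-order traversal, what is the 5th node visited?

ash

Post-order visits the left subtree, then the right subtree, then the node.
At fir: go left to rose.
  rose is a leaf — visit rose.
At fir: go right to hop.
  At hop: go left to teak.
    At teak: no left child.
    At teak: go right to mint.
      At mint: go left to tulip.
        tulip is a leaf — visit tulip.
      At mint: no right child.
      Visit mint.
    Visit teak.
  At hop: go right to yew.
    At yew: go left to poppy.
      At poppy: go left to fern.
        At fern: no left child.
        At fern: go right to ash.
          ash is a leaf — visit ash.
        Visit fern.
      At poppy: go right to pear.
        pear is a leaf — visit pear.
      Visit poppy.
    At yew: go right to aster.
      aster is a leaf — visit aster.
    Visit yew.
  Visit hop.
Visit fir.
Full post-order sequence: rose, tulip, mint, teak, ash, fern, pear, poppy, aster, yew, hop, fir.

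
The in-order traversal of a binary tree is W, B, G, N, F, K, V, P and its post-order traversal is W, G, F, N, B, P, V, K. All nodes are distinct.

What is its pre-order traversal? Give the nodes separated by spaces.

K B W N G F V P

The last element of post-order is the root; it splits in-order into left and right subtrees.
Root K: left subtree has 5 nodes {W, B, G, N, F}, right has 2 {V, P}.
  Root B: left subtree has 1 node {W}, right has 3 {G, N, F}.
    Root N: left subtree has 1 node {G}, right has 1 {F}.
  Root V: left subtree has 0 nodes { }, right has 1 {P}.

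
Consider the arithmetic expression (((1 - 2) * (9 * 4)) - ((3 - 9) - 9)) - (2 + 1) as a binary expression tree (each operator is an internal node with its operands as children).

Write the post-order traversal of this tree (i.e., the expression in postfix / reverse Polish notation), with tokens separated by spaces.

1 2 - 9 4 * * 3 9 - 9 - - 2 1 + -

Post-order on an expression tree gives postfix notation: for each operator, emit left operand, right operand, then the operator.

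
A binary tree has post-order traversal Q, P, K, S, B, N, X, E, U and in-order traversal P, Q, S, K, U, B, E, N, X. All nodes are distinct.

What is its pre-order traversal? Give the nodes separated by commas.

The last element of post-order is the root; it splits in-order into left and right subtrees.
Root U: left subtree has 4 nodes {P, Q, S, K}, right has 4 {B, E, N, X}.
  Root S: left subtree has 2 nodes {P, Q}, right has 1 {K}.
    Root P: left subtree has 0 nodes { }, right has 1 {Q}.
  Root E: left subtree has 1 node {B}, right has 2 {N, X}.
    Root X: left subtree has 1 node {N}, right has 0 { }.

U, S, P, Q, K, E, B, X, N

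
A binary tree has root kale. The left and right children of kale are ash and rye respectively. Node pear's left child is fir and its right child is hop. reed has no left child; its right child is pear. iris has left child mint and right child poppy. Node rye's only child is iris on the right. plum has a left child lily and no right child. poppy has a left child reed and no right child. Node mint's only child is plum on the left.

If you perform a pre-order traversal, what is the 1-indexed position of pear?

Pre-order visits the node, then its left subtree, then its right subtree.
Visit kale.
At kale: go left to ash.
  ash is a leaf — visit ash.
At kale: go right to rye.
  Visit rye.
  At rye: no left child.
  At rye: go right to iris.
    Visit iris.
    At iris: go left to mint.
      Visit mint.
      At mint: go left to plum.
        Visit plum.
        At plum: go left to lily.
          lily is a leaf — visit lily.
        At plum: no right child.
      At mint: no right child.
    At iris: go right to poppy.
      Visit poppy.
      At poppy: go left to reed.
        Visit reed.
        At reed: no left child.
        At reed: go right to pear.
          Visit pear.
          At pear: go left to fir.
            fir is a leaf — visit fir.
          At pear: go right to hop.
            hop is a leaf — visit hop.
      At poppy: no right child.
Full pre-order sequence: kale, ash, rye, iris, mint, plum, lily, poppy, reed, pear, fir, hop.

10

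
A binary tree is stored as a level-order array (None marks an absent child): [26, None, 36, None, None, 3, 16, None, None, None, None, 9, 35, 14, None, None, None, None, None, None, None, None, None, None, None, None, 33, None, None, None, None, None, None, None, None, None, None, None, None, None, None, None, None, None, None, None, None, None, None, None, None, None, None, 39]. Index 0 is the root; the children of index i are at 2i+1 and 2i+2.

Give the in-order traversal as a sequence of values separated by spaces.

26 9 3 35 39 33 36 14 16

In-order visits the left subtree, then the node, then the right subtree.
At 26: no left child.
Visit 26.
At 26: go right to 36.
  At 36: go left to 3.
    At 3: go left to 9.
      9 is a leaf — visit 9.
    Visit 3.
    At 3: go right to 35.
      At 35: no left child.
      Visit 35.
      At 35: go right to 33.
        At 33: go left to 39.
          39 is a leaf — visit 39.
        Visit 33.
        At 33: no right child.
  Visit 36.
  At 36: go right to 16.
    At 16: go left to 14.
      14 is a leaf — visit 14.
    Visit 16.
    At 16: no right child.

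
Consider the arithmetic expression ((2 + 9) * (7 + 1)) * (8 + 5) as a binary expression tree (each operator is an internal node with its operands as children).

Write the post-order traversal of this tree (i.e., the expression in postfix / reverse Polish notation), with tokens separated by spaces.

2 9 + 7 1 + * 8 5 + *

Post-order on an expression tree gives postfix notation: for each operator, emit left operand, right operand, then the operator.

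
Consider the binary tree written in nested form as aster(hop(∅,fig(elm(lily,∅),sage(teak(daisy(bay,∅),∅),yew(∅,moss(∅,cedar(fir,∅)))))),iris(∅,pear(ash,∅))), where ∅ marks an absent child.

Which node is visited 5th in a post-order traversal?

teak

Post-order visits the left subtree, then the right subtree, then the node.
At aster: go left to hop.
  At hop: no left child.
  At hop: go right to fig.
    At fig: go left to elm.
      At elm: go left to lily.
        lily is a leaf — visit lily.
      At elm: no right child.
      Visit elm.
    At fig: go right to sage.
      At sage: go left to teak.
        At teak: go left to daisy.
          At daisy: go left to bay.
            bay is a leaf — visit bay.
          At daisy: no right child.
          Visit daisy.
        At teak: no right child.
        Visit teak.
      At sage: go right to yew.
        At yew: no left child.
        At yew: go right to moss.
          At moss: no left child.
          At moss: go right to cedar.
            At cedar: go left to fir.
              fir is a leaf — visit fir.
            At cedar: no right child.
            Visit cedar.
          Visit moss.
        Visit yew.
      Visit sage.
    Visit fig.
  Visit hop.
At aster: go right to iris.
  At iris: no left child.
  At iris: go right to pear.
    At pear: go left to ash.
      ash is a leaf — visit ash.
    At pear: no right child.
    Visit pear.
  Visit iris.
Visit aster.
Full post-order sequence: lily, elm, bay, daisy, teak, fir, cedar, moss, yew, sage, fig, hop, ash, pear, iris, aster.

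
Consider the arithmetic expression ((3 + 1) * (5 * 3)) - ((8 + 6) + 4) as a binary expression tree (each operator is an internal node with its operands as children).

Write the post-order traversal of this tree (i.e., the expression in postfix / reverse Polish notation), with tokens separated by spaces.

3 1 + 5 3 * * 8 6 + 4 + -

Post-order on an expression tree gives postfix notation: for each operator, emit left operand, right operand, then the operator.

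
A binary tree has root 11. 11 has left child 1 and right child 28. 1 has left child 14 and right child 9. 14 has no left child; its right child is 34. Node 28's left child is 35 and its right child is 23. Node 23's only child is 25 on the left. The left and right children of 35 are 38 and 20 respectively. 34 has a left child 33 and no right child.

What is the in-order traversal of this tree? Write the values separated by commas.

In-order visits the left subtree, then the node, then the right subtree.
At 11: go left to 1.
  At 1: go left to 14.
    At 14: no left child.
    Visit 14.
    At 14: go right to 34.
      At 34: go left to 33.
        33 is a leaf — visit 33.
      Visit 34.
      At 34: no right child.
  Visit 1.
  At 1: go right to 9.
    9 is a leaf — visit 9.
Visit 11.
At 11: go right to 28.
  At 28: go left to 35.
    At 35: go left to 38.
      38 is a leaf — visit 38.
    Visit 35.
    At 35: go right to 20.
      20 is a leaf — visit 20.
  Visit 28.
  At 28: go right to 23.
    At 23: go left to 25.
      25 is a leaf — visit 25.
    Visit 23.
    At 23: no right child.

14, 33, 34, 1, 9, 11, 38, 35, 20, 28, 25, 23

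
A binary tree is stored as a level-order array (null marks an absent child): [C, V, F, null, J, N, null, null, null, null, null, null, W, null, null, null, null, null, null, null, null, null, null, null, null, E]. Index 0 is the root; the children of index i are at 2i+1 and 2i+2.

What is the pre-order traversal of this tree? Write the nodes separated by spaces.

C V J F N W E

Pre-order visits the node, then its left subtree, then its right subtree.
Visit C.
At C: go left to V.
  Visit V.
  At V: no left child.
  At V: go right to J.
    J is a leaf — visit J.
At C: go right to F.
  Visit F.
  At F: go left to N.
    Visit N.
    At N: no left child.
    At N: go right to W.
      Visit W.
      At W: go left to E.
        E is a leaf — visit E.
      At W: no right child.
  At F: no right child.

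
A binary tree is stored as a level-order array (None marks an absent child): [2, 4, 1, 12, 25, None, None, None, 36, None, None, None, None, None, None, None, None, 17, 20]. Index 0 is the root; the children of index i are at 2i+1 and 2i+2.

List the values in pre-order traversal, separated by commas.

2, 4, 12, 36, 17, 20, 25, 1

Pre-order visits the node, then its left subtree, then its right subtree.
Visit 2.
At 2: go left to 4.
  Visit 4.
  At 4: go left to 12.
    Visit 12.
    At 12: no left child.
    At 12: go right to 36.
      Visit 36.
      At 36: go left to 17.
        17 is a leaf — visit 17.
      At 36: go right to 20.
        20 is a leaf — visit 20.
  At 4: go right to 25.
    25 is a leaf — visit 25.
At 2: go right to 1.
  1 is a leaf — visit 1.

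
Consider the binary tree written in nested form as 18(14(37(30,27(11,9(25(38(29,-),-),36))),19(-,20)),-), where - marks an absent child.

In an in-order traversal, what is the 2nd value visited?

In-order visits the left subtree, then the node, then the right subtree.
At 18: go left to 14.
  At 14: go left to 37.
    At 37: go left to 30.
      30 is a leaf — visit 30.
    Visit 37.
    At 37: go right to 27.
      At 27: go left to 11.
        11 is a leaf — visit 11.
      Visit 27.
      At 27: go right to 9.
        At 9: go left to 25.
          At 25: go left to 38.
            At 38: go left to 29.
              29 is a leaf — visit 29.
            Visit 38.
            At 38: no right child.
          Visit 25.
          At 25: no right child.
        Visit 9.
        At 9: go right to 36.
          36 is a leaf — visit 36.
  Visit 14.
  At 14: go right to 19.
    At 19: no left child.
    Visit 19.
    At 19: go right to 20.
      20 is a leaf — visit 20.
Visit 18.
At 18: no right child.
Full in-order sequence: 30, 37, 11, 27, 29, 38, 25, 9, 36, 14, 19, 20, 18.

37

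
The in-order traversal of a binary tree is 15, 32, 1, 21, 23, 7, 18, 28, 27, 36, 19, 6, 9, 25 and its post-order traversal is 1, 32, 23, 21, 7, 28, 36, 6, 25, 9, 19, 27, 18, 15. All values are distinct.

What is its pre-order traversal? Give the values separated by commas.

The last element of post-order is the root; it splits in-order into left and right subtrees.
Root 15: left subtree has 0 nodes { }, right has 13 {32, 1, 21, 23, 7, 18, 28, 27, 36, 19, 6, 9, 25}.
  Root 18: left subtree has 5 nodes {32, 1, 21, 23, 7}, right has 7 {28, 27, 36, 19, 6, 9, 25}.
    Root 7: left subtree has 4 nodes {32, 1, 21, 23}, right has 0 { }.
      Root 21: left subtree has 2 nodes {32, 1}, right has 1 {23}.
        Root 32: left subtree has 0 nodes { }, right has 1 {1}.
    Root 27: left subtree has 1 node {28}, right has 5 {36, 19, 6, 9, 25}.
      Root 19: left subtree has 1 node {36}, right has 3 {6, 9, 25}.
        Root 9: left subtree has 1 node {6}, right has 1 {25}.

15, 18, 7, 21, 32, 1, 23, 27, 28, 19, 36, 9, 6, 25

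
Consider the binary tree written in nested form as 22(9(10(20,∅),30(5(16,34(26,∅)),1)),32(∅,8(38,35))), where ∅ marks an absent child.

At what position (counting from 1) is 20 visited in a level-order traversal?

Level-order visits nodes level by level from the root, left to right within each level.
Level 0: 22
Level 1: 9, 32
Level 2: 10, 30, 8
Level 3: 20, 5, 1, 38, 35
Level 4: 16, 34
Level 5: 26
Full level-order sequence: 22, 9, 32, 10, 30, 8, 20, 5, 1, 38, 35, 16, 34, 26.

7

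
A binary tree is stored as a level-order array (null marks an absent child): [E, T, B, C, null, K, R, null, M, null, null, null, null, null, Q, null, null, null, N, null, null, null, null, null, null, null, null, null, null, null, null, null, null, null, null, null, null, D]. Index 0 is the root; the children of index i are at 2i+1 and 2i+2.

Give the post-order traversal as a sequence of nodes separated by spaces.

D N M C T K Q R B E

Post-order visits the left subtree, then the right subtree, then the node.
At E: go left to T.
  At T: go left to C.
    At C: no left child.
    At C: go right to M.
      At M: no left child.
      At M: go right to N.
        At N: go left to D.
          D is a leaf — visit D.
        At N: no right child.
        Visit N.
      Visit M.
    Visit C.
  At T: no right child.
  Visit T.
At E: go right to B.
  At B: go left to K.
    K is a leaf — visit K.
  At B: go right to R.
    At R: no left child.
    At R: go right to Q.
      Q is a leaf — visit Q.
    Visit R.
  Visit B.
Visit E.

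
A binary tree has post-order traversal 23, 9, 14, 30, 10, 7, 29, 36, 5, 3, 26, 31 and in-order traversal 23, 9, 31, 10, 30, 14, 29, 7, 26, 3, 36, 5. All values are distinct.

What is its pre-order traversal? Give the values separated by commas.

31, 9, 23, 26, 29, 10, 30, 14, 7, 3, 5, 36

The last element of post-order is the root; it splits in-order into left and right subtrees.
Root 31: left subtree has 2 nodes {23, 9}, right has 9 {10, 30, 14, 29, 7, 26, 3, 36, 5}.
  Root 9: left subtree has 1 node {23}, right has 0 { }.
  Root 26: left subtree has 5 nodes {10, 30, 14, 29, 7}, right has 3 {3, 36, 5}.
    Root 29: left subtree has 3 nodes {10, 30, 14}, right has 1 {7}.
      Root 10: left subtree has 0 nodes { }, right has 2 {30, 14}.
        Root 30: left subtree has 0 nodes { }, right has 1 {14}.
    Root 3: left subtree has 0 nodes { }, right has 2 {36, 5}.
      Root 5: left subtree has 1 node {36}, right has 0 { }.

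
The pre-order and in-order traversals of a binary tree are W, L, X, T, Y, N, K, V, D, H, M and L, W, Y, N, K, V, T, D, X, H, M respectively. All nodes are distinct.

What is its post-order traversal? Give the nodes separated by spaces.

L V K N Y D T M H X W

The first element of pre-order is the root; it splits in-order into left and right subtrees.
Root W: left subtree has 1 node {L}, right has 9 {Y, N, K, V, T, D, X, H, M}.
  Root X: left subtree has 6 nodes {Y, N, K, V, T, D}, right has 2 {H, M}.
    Root T: left subtree has 4 nodes {Y, N, K, V}, right has 1 {D}.
      Root Y: left subtree has 0 nodes { }, right has 3 {N, K, V}.
        Root N: left subtree has 0 nodes { }, right has 2 {K, V}.
          Root K: left subtree has 0 nodes { }, right has 1 {V}.
    Root H: left subtree has 0 nodes { }, right has 1 {M}.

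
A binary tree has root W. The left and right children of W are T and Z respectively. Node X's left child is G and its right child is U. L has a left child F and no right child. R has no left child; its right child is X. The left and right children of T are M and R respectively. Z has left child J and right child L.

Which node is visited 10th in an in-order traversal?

F

In-order visits the left subtree, then the node, then the right subtree.
At W: go left to T.
  At T: go left to M.
    M is a leaf — visit M.
  Visit T.
  At T: go right to R.
    At R: no left child.
    Visit R.
    At R: go right to X.
      At X: go left to G.
        G is a leaf — visit G.
      Visit X.
      At X: go right to U.
        U is a leaf — visit U.
Visit W.
At W: go right to Z.
  At Z: go left to J.
    J is a leaf — visit J.
  Visit Z.
  At Z: go right to L.
    At L: go left to F.
      F is a leaf — visit F.
    Visit L.
    At L: no right child.
Full in-order sequence: M, T, R, G, X, U, W, J, Z, F, L.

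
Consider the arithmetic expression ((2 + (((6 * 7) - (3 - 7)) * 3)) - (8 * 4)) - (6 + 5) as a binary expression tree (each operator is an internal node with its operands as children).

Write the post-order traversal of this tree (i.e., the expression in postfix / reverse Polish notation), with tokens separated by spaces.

2 6 7 * 3 7 - - 3 * + 8 4 * - 6 5 + -

Post-order on an expression tree gives postfix notation: for each operator, emit left operand, right operand, then the operator.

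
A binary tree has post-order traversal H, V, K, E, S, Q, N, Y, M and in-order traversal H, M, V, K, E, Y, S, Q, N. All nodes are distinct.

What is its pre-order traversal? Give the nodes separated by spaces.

The last element of post-order is the root; it splits in-order into left and right subtrees.
Root M: left subtree has 1 node {H}, right has 7 {V, K, E, Y, S, Q, N}.
  Root Y: left subtree has 3 nodes {V, K, E}, right has 3 {S, Q, N}.
    Root E: left subtree has 2 nodes {V, K}, right has 0 { }.
      Root K: left subtree has 1 node {V}, right has 0 { }.
    Root N: left subtree has 2 nodes {S, Q}, right has 0 { }.
      Root Q: left subtree has 1 node {S}, right has 0 { }.

M H Y E K V N Q S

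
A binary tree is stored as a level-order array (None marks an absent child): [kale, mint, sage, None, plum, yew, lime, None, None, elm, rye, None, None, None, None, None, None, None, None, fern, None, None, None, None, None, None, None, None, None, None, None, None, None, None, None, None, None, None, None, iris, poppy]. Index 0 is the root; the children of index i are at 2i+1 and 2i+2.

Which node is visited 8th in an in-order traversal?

kale

In-order visits the left subtree, then the node, then the right subtree.
At kale: go left to mint.
  At mint: no left child.
  Visit mint.
  At mint: go right to plum.
    At plum: go left to elm.
      At elm: go left to fern.
        At fern: go left to iris.
          iris is a leaf — visit iris.
        Visit fern.
        At fern: go right to poppy.
          poppy is a leaf — visit poppy.
      Visit elm.
      At elm: no right child.
    Visit plum.
    At plum: go right to rye.
      rye is a leaf — visit rye.
Visit kale.
At kale: go right to sage.
  At sage: go left to yew.
    yew is a leaf — visit yew.
  Visit sage.
  At sage: go right to lime.
    lime is a leaf — visit lime.
Full in-order sequence: mint, iris, fern, poppy, elm, plum, rye, kale, yew, sage, lime.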